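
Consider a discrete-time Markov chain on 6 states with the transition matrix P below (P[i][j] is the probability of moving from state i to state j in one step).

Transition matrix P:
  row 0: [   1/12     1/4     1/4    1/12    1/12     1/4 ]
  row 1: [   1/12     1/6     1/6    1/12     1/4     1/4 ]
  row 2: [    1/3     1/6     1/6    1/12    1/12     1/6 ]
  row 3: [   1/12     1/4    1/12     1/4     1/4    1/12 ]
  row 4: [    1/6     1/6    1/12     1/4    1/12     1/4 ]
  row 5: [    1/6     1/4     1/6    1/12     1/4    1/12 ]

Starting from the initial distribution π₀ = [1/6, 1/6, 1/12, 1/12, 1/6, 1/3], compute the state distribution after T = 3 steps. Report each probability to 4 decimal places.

t=0: π = [0.1667, 0.1667, 0.0833, 0.0833, 0.1667, 0.3333]
t=1: π = [0.1458, 0.2153, 0.1597, 0.1250, 0.1806, 0.1736]
t=2: π = [0.1528, 0.2037, 0.1534, 0.1343, 0.1690, 0.1869]
t=3: π = [0.1513, 0.2062, 0.1541, 0.1339, 0.1708, 0.1837]

π = [0.1513, 0.2062, 0.1541, 0.1339, 0.1708, 0.1837]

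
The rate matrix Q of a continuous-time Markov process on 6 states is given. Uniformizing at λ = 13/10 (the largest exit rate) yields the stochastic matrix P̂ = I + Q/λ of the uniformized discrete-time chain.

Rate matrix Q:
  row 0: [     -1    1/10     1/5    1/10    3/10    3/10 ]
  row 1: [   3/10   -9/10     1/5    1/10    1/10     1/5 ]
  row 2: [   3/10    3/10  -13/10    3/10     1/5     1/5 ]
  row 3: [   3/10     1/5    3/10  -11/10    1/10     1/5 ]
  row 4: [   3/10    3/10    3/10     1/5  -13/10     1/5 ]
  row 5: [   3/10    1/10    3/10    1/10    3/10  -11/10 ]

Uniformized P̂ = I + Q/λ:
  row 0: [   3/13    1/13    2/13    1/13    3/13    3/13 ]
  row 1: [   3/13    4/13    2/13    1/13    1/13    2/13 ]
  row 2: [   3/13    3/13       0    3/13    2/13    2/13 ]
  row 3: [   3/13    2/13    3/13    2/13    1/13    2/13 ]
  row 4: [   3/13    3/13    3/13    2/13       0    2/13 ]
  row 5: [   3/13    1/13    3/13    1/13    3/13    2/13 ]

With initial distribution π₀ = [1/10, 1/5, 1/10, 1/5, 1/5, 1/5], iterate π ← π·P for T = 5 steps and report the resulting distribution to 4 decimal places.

π = [0.2308, 0.1728, 0.1623, 0.1221, 0.1405, 0.1716]

t=0: π = [0.1000, 0.2000, 0.1000, 0.2000, 0.2000, 0.2000]
t=1: π = [0.2308, 0.1846, 0.1846, 0.1231, 0.1154, 0.1615]
t=2: π = [0.2308, 0.1751, 0.1562, 0.1237, 0.1426, 0.1716]
t=3: π = [0.2308, 0.1728, 0.1635, 0.1214, 0.1399, 0.1716]
t=4: π = [0.2308, 0.1728, 0.1620, 0.1222, 0.1406, 0.1716]
t=5: π = [0.2308, 0.1728, 0.1623, 0.1221, 0.1405, 0.1716]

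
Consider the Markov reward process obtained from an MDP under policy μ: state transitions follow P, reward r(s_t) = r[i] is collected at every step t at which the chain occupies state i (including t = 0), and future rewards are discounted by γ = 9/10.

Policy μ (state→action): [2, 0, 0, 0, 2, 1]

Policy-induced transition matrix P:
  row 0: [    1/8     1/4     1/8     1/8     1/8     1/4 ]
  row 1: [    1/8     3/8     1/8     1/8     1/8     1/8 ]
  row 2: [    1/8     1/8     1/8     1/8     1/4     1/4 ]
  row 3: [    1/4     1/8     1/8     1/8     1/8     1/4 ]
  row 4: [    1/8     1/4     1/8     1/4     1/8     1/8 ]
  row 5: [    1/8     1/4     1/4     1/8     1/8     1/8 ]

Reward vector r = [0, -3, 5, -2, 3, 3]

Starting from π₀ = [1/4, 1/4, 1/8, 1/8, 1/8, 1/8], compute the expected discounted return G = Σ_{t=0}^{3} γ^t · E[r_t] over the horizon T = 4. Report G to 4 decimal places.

t=0: π = [0.2500, 0.2500, 0.1250, 0.1250, 0.1250, 0.1250], E[r] = 0.3750, γ^t·E[r] = 0.375000, running G = 0.375000
t=1: π = [0.1406, 0.2500, 0.1406, 0.1406, 0.1406, 0.1875], E[r] = 0.6563, γ^t·E[r] = 0.590625, running G = 0.965625
t=2: π = [0.1426, 0.2461, 0.1484, 0.1426, 0.1426, 0.1777], E[r] = 0.6797, γ^t·E[r] = 0.550547, running G = 1.516172
t=3: π = [0.1428, 0.2444, 0.1472, 0.1428, 0.1436, 0.1792], E[r] = 0.6855, γ^t·E[r] = 0.499764, running G = 2.015936

G = 2.0159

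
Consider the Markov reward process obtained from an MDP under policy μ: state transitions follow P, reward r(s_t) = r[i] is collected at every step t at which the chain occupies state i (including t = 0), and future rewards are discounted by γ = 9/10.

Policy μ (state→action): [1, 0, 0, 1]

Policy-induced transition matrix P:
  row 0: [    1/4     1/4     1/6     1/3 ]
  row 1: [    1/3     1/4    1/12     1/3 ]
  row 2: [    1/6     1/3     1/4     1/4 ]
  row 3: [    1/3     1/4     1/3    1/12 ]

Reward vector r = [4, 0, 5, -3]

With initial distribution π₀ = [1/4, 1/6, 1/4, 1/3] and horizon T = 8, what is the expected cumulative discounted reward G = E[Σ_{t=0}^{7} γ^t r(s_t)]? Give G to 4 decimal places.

G = 7.7879

t=0: π = [0.2500, 0.1667, 0.2500, 0.3333], E[r] = 1.2500, γ^t·E[r] = 1.250000, running G = 1.250000
t=1: π = [0.2708, 0.2708, 0.2292, 0.2292], E[r] = 1.5417, γ^t·E[r] = 1.387500, running G = 2.637500
t=2: π = [0.2726, 0.2691, 0.2014, 0.2569], E[r] = 1.3264, γ^t·E[r] = 1.074375, running G = 3.711875
t=3: π = [0.2771, 0.2668, 0.2038, 0.2523], E[r] = 1.3705, γ^t·E[r] = 0.999105, running G = 4.710980
t=4: π = [0.2763, 0.2670, 0.2035, 0.2533], E[r] = 1.3627, γ^t·E[r] = 0.894038, running G = 5.605018
t=5: π = [0.2764, 0.2670, 0.2036, 0.2531], E[r] = 1.3643, γ^t·E[r] = 0.805628, running G = 6.410646
t=6: π = [0.2764, 0.2670, 0.2036, 0.2531], E[r] = 1.3640, γ^t·E[r] = 0.724875, running G = 7.135521
t=7: π = [0.2764, 0.2670, 0.2036, 0.2531], E[r] = 1.3641, γ^t·E[r] = 0.652423, running G = 7.787944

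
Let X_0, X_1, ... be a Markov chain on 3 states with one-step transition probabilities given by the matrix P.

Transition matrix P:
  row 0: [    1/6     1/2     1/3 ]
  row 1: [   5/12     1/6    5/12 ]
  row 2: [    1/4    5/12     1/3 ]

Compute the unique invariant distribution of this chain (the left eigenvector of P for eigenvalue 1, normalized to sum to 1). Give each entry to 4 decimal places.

Balance equations π_j = Σ_i π_i·P[i][j]:
  π_0 = 1/6·π_0 + 5/12·π_1 + 1/4·π_2
  π_1 = 1/2·π_0 + 1/6·π_1 + 5/12·π_2
  normalize: π_0 + π_1 + π_2 = 1
Solving the linear system gives exactly π = [55/193, 68/193, 70/193].

π = [0.2850, 0.3523, 0.3627]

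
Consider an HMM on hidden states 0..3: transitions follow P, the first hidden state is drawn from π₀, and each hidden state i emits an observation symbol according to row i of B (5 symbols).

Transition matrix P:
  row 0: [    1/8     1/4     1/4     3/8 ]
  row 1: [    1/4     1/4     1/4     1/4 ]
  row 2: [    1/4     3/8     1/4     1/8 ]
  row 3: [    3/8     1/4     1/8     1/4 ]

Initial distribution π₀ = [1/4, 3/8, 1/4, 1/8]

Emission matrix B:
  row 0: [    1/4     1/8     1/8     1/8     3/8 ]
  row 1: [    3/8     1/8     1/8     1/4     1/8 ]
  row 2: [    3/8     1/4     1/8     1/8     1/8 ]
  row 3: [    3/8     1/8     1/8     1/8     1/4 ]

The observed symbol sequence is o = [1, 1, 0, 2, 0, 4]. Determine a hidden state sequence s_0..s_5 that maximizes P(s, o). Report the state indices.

path = [2, 2, 1, 0, 3, 0]

t=0: δ = [3.125e-02, 4.688e-02, 6.250e-02, 1.562e-02]  (obs o_0=1)
t=1: δ = [1.953e-03, 2.930e-03, 3.906e-03, 1.465e-03]  ψ = [2, 2, 2, 0]  (obs o_1=1)
t=2: δ = [2.441e-04, 5.493e-04, 3.662e-04, 2.747e-04]  ψ = [2, 2, 2, 0]  (obs o_2=0)
t=3: δ = [1.717e-05, 1.717e-05, 1.717e-05, 1.717e-05]  ψ = [1, 1, 1, 1]  (obs o_3=2)
t=4: δ = [1.609e-06, 2.414e-06, 1.609e-06, 2.414e-06]  ψ = [3, 2, 0, 0]  (obs o_4=0)
t=5: δ = [3.395e-07, 7.544e-08, 7.544e-08, 1.509e-07]  ψ = [3, 1, 1, 0]  (obs o_5=4)
backtrack: best end state = 0; path = [2, 2, 1, 0, 3, 0]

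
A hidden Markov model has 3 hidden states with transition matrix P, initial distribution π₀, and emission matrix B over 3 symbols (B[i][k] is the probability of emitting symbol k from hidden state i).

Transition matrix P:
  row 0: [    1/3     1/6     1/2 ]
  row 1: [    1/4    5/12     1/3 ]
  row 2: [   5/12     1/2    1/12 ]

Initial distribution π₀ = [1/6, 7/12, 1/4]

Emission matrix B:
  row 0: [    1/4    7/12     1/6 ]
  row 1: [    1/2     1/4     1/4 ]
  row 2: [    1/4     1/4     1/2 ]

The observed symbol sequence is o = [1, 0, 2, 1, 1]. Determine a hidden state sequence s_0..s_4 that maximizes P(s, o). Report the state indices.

path = [1, 1, 2, 0, 0]

t=0: δ = [9.722e-02, 1.458e-01, 6.250e-02]  (obs o_0=1)
t=1: δ = [9.115e-03, 3.038e-02, 1.215e-02]  ψ = [1, 1, 0]  (obs o_1=0)
t=2: δ = [1.266e-03, 3.165e-03, 5.064e-03]  ψ = [1, 1, 1]  (obs o_2=2)
t=3: δ = [1.231e-03, 6.330e-04, 2.637e-04]  ψ = [2, 2, 1]  (obs o_3=1)
t=4: δ = [2.393e-04, 6.593e-05, 1.538e-04]  ψ = [0, 1, 0]  (obs o_4=1)
backtrack: best end state = 0; path = [1, 1, 2, 0, 0]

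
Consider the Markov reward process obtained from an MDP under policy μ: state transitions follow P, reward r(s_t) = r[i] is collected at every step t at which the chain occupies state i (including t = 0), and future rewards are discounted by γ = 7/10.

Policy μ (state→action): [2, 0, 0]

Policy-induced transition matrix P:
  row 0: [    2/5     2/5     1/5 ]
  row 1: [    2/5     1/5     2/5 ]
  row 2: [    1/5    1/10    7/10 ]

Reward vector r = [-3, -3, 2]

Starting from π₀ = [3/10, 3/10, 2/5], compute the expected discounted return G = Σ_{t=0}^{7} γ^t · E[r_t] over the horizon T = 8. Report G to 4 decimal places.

t=0: π = [0.3000, 0.3000, 0.4000], E[r] = -1.0000, γ^t·E[r] = -1.000000, running G = -1.000000
t=1: π = [0.3200, 0.2200, 0.4600], E[r] = -0.7000, γ^t·E[r] = -0.490000, running G = -1.490000
t=2: π = [0.3080, 0.2180, 0.4740], E[r] = -0.6300, γ^t·E[r] = -0.308700, running G = -1.798700
t=3: π = [0.3052, 0.2142, 0.4806], E[r] = -0.5970, γ^t·E[r] = -0.204771, running G = -2.003471
t=4: π = [0.3039, 0.2130, 0.4831], E[r] = -0.5843, γ^t·E[r] = -0.140290, running G = -2.143761
t=5: π = [0.3034, 0.2125, 0.4842], E[r] = -0.5792, γ^t·E[r] = -0.097341, running G = -2.241103
t=6: π = [0.3032, 0.2123, 0.4846], E[r] = -0.5771, γ^t·E[r] = -0.067898, running G = -2.309000
t=7: π = [0.3031, 0.2122, 0.4847], E[r] = -0.5763, γ^t·E[r] = -0.047461, running G = -2.356462

G = -2.3565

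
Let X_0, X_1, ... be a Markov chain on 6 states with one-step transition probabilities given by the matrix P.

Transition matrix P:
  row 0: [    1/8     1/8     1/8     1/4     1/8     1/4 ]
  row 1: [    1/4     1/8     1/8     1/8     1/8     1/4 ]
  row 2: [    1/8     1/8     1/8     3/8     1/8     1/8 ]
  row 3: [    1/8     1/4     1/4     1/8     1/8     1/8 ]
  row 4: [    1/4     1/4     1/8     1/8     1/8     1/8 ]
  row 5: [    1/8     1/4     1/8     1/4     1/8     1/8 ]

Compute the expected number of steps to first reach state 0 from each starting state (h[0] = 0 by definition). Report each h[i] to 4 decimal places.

h = [0.0000, 5.3435, 6.0975, 6.0221, 5.2599, 6.0127]

First-step conditioning: h[0] = 0; for i ≠ 0, h[i] = 1 + Σ_k P[i][k]·h[k].
  h[1] = 1 + 1/8·h[1] + 1/8·h[2] + 1/8·h[3] + 1/8·h[4] + 1/4·h[5]
  h[2] = 1 + 1/8·h[1] + 1/8·h[2] + 3/8·h[3] + 1/8·h[4] + 1/8·h[5]
  h[3] = 1 + 1/4·h[1] + 1/4·h[2] + 1/8·h[3] + 1/8·h[4] + 1/8·h[5]
  h[4] = 1 + 1/4·h[1] + 1/8·h[2] + 1/8·h[3] + 1/8·h[4] + 1/8·h[5]
  h[5] = 1 + 1/4·h[1] + 1/8·h[2] + 1/4·h[3] + 1/8·h[4] + 1/8·h[5]
Solving the 5×5 linear system over states ≠ 0 gives exactly h = [0, 36288/6791, 41408/6791, 40896/6791, 35720/6791, 40832/6791] (h[0] = 0 is the target).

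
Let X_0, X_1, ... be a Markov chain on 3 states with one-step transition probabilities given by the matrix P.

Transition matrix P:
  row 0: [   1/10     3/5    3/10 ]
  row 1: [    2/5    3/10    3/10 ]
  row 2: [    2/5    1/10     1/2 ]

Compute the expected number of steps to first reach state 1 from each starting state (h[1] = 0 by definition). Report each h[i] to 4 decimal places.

First-step conditioning: h[1] = 0; for i ≠ 1, h[i] = 1 + Σ_k P[i][k]·h[k].
  h[0] = 1 + 1/10·h[0] + 3/10·h[2]
  h[2] = 1 + 2/5·h[0] + 1/2·h[2]
Solving the 2×2 linear system over states ≠ 1 gives exactly h = [80/33, 0, 130/33] (h[1] = 0 is the target).

h = [2.4242, 0.0000, 3.9394]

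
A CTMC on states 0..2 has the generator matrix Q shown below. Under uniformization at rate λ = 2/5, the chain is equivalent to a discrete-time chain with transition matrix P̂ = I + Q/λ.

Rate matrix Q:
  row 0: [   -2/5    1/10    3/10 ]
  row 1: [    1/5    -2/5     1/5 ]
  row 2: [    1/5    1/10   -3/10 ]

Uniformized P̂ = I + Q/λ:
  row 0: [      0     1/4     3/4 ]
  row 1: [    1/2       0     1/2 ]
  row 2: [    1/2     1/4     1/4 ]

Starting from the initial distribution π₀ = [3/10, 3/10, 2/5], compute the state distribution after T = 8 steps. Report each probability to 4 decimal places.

t=0: π = [0.3000, 0.3000, 0.4000]
t=1: π = [0.3500, 0.1750, 0.4750]
t=2: π = [0.3250, 0.2063, 0.4688]
t=3: π = [0.3375, 0.1984, 0.4641]
t=4: π = [0.3313, 0.2004, 0.4684]
t=5: π = [0.3344, 0.1999, 0.4657]
t=6: π = [0.3328, 0.2000, 0.4672]
t=7: π = [0.3336, 0.2000, 0.4664]
t=8: π = [0.3332, 0.2000, 0.4668]

π = [0.3332, 0.2000, 0.4668]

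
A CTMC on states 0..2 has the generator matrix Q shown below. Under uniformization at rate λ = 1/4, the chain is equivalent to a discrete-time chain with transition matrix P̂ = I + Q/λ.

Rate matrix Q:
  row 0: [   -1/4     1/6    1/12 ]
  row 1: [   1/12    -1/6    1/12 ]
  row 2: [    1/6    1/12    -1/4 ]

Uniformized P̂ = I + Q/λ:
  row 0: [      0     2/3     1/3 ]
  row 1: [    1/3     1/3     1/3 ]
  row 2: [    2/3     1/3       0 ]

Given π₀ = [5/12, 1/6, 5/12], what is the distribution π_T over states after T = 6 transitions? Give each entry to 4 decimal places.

t=0: π = [0.4167, 0.1667, 0.4167]
t=1: π = [0.3333, 0.4722, 0.1944]
t=2: π = [0.2870, 0.4444, 0.2685]
t=3: π = [0.3272, 0.4290, 0.2438]
t=4: π = [0.3056, 0.4424, 0.2521]
t=5: π = [0.3155, 0.4352, 0.2493]
t=6: π = [0.3113, 0.4385, 0.2502]

π = [0.3113, 0.4385, 0.2502]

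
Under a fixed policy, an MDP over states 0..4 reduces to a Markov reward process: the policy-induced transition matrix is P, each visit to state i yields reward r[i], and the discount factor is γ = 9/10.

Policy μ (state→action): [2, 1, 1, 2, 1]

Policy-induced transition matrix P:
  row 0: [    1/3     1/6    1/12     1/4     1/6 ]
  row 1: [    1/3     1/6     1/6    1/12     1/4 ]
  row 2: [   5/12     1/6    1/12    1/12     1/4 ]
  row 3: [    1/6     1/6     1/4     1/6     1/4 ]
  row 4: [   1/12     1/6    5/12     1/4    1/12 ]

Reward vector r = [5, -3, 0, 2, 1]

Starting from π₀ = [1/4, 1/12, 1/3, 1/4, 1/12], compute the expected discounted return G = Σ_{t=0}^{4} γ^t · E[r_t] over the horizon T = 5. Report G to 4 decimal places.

t=0: π = [0.2500, 0.0833, 0.3333, 0.2500, 0.0833], E[r] = 1.5833, γ^t·E[r] = 1.583333, running G = 1.583333
t=1: π = [0.2986, 0.1667, 0.1597, 0.1597, 0.2153], E[r] = 1.5278, γ^t·E[r] = 1.375000, running G = 2.958333
t=2: π = [0.2662, 0.1667, 0.1956, 0.1823, 0.1892], E[r] = 1.3848, γ^t·E[r] = 1.121719, running G = 4.080052
t=3: π = [0.2719, 0.1667, 0.1907, 0.1744, 0.1963], E[r] = 1.4049, γ^t·E[r] = 1.024137, running G = 5.104189
t=4: π = [0.2711, 0.1667, 0.1917, 0.1759, 0.1946], E[r] = 1.4018, γ^t·E[r] = 0.919753, running G = 6.023942

G = 6.0239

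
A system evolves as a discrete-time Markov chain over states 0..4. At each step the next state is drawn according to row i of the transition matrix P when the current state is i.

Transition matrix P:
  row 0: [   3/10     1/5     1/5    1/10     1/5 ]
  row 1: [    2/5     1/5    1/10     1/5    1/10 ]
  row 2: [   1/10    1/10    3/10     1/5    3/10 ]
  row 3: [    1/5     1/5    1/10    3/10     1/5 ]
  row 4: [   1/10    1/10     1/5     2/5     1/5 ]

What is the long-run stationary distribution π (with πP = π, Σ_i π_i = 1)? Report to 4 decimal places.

π = [0.2162, 0.1621, 0.1772, 0.2430, 0.2015]

Balance equations π_j = Σ_i π_i·P[i][j]:
  π_0 = 3/10·π_0 + 2/5·π_1 + 1/10·π_2 + 1/5·π_3 + 1/10·π_4
  π_1 = 1/5·π_0 + 1/5·π_1 + 1/10·π_2 + 1/5·π_3 + 1/10·π_4
  π_2 = 1/5·π_0 + 1/10·π_1 + 3/10·π_2 + 1/10·π_3 + 1/5·π_4
  π_3 = 1/10·π_0 + 1/5·π_1 + 1/5·π_2 + 3/10·π_3 + 2/5·π_4
  normalize: π_0 + π_1 + π_2 + π_3 + π_4 = 1
Solving the linear system gives exactly π = [516/2387, 387/2387, 423/2387, 580/2387, 481/2387].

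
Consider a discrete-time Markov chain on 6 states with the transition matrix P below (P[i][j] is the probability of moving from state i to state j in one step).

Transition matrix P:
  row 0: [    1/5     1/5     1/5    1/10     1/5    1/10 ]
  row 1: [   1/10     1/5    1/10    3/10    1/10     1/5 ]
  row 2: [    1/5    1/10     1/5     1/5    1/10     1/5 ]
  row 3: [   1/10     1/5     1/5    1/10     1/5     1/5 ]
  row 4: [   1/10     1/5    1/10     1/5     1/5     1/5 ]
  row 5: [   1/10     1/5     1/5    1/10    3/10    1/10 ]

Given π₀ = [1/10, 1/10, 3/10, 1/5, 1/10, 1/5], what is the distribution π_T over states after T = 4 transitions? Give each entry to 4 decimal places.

t=0: π = [0.1000, 0.1000, 0.3000, 0.2000, 0.1000, 0.2000]
t=1: π = [0.1400, 0.1700, 0.1800, 0.1600, 0.1800, 0.1700]
t=2: π = [0.1320, 0.1820, 0.1650, 0.1700, 0.1820, 0.1690]
t=3: π = [0.1297, 0.1835, 0.1636, 0.1711, 0.1822, 0.1699]
t=4: π = [0.1293, 0.1836, 0.1634, 0.1713, 0.1823, 0.1700]

π = [0.1293, 0.1836, 0.1634, 0.1713, 0.1823, 0.1700]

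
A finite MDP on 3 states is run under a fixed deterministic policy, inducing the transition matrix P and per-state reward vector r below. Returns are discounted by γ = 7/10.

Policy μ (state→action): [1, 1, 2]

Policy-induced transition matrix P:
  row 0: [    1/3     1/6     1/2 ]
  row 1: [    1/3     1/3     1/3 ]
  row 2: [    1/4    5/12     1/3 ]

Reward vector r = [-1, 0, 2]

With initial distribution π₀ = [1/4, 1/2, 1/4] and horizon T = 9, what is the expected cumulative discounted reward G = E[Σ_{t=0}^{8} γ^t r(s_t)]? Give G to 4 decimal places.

G = 1.2559

t=0: π = [0.2500, 0.5000, 0.2500], E[r] = 0.2500, γ^t·E[r] = 0.250000, running G = 0.250000
t=1: π = [0.3125, 0.3125, 0.3750], E[r] = 0.4375, γ^t·E[r] = 0.306250, running G = 0.556250
t=2: π = [0.3021, 0.3125, 0.3854], E[r] = 0.4688, γ^t·E[r] = 0.229688, running G = 0.785938
t=3: π = [0.3012, 0.3151, 0.3837], E[r] = 0.4661, γ^t·E[r] = 0.159888, running G = 0.945826
t=4: π = [0.3014, 0.3151, 0.3835], E[r] = 0.4657, γ^t·E[r] = 0.111817, running G = 1.057643
t=5: π = [0.3014, 0.3151, 0.3836], E[r] = 0.4657, γ^t·E[r] = 0.078278, running G = 1.135921
t=6: π = [0.3014, 0.3151, 0.3836], E[r] = 0.4658, γ^t·E[r] = 0.054795, running G = 1.190717
t=7: π = [0.3014, 0.3151, 0.3836], E[r] = 0.4658, γ^t·E[r] = 0.038357, running G = 1.229073
t=8: π = [0.3014, 0.3151, 0.3836], E[r] = 0.4658, γ^t·E[r] = 0.026850, running G = 1.255923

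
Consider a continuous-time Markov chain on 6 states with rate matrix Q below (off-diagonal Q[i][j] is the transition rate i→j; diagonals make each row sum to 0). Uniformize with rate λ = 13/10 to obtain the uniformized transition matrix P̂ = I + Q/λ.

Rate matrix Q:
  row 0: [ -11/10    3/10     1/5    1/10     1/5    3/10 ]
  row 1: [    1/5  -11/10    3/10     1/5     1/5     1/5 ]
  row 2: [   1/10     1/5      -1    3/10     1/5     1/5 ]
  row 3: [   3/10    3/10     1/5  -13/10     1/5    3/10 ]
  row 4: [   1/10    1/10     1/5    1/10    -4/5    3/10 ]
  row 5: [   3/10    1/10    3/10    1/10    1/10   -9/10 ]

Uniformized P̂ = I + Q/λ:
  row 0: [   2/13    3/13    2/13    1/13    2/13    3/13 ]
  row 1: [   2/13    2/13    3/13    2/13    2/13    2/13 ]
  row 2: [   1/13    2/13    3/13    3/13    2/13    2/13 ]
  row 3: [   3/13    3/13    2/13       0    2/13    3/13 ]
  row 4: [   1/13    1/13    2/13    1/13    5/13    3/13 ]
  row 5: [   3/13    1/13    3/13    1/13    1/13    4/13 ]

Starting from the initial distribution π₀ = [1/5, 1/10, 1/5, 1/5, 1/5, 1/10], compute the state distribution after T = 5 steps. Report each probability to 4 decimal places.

t=0: π = [0.2000, 0.1000, 0.2000, 0.2000, 0.2000, 0.1000]
t=1: π = [0.1462, 0.1615, 0.1846, 0.1000, 0.1923, 0.2154]
t=2: π = [0.1491, 0.1414, 0.1970, 0.1101, 0.1817, 0.2207]
t=3: π = [0.1502, 0.1428, 0.1969, 0.1096, 0.1788, 0.2217]
t=4: π = [0.1504, 0.1430, 0.1970, 0.1098, 0.1781, 0.2217]
t=5: π = [0.1505, 0.1431, 0.1971, 0.1098, 0.1779, 0.2217]

π = [0.1505, 0.1431, 0.1971, 0.1098, 0.1779, 0.2217]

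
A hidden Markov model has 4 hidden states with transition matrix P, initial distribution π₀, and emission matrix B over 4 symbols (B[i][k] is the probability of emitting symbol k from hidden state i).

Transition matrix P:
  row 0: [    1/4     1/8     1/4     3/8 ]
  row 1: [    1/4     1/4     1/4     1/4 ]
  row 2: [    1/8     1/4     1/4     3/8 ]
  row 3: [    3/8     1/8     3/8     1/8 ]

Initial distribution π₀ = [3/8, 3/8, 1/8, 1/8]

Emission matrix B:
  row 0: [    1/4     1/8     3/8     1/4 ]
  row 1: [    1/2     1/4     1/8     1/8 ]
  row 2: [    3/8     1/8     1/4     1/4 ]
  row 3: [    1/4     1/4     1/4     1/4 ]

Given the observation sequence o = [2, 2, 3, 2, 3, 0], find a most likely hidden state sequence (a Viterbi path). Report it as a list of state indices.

path = [0, 0, 3, 0, 3, 2]

t=0: δ = [1.406e-01, 4.688e-02, 3.125e-02, 3.125e-02]  (obs o_0=2)
t=1: δ = [1.318e-02, 2.197e-03, 8.789e-03, 1.318e-02]  ψ = [0, 0, 0, 0]  (obs o_1=2)
t=2: δ = [1.236e-03, 2.747e-04, 1.236e-03, 1.236e-03]  ψ = [3, 2, 3, 0]  (obs o_2=3)
t=3: δ = [1.738e-04, 3.862e-05, 1.159e-04, 1.159e-04]  ψ = [3, 2, 3, 0]  (obs o_3=2)
t=4: δ = [1.086e-05, 3.621e-06, 1.086e-05, 1.629e-05]  ψ = [0, 2, 0, 0]  (obs o_4=3)
t=5: δ = [1.528e-06, 1.358e-06, 2.291e-06, 1.018e-06]  ψ = [3, 2, 3, 0]  (obs o_5=0)
backtrack: best end state = 2; path = [0, 0, 3, 0, 3, 2]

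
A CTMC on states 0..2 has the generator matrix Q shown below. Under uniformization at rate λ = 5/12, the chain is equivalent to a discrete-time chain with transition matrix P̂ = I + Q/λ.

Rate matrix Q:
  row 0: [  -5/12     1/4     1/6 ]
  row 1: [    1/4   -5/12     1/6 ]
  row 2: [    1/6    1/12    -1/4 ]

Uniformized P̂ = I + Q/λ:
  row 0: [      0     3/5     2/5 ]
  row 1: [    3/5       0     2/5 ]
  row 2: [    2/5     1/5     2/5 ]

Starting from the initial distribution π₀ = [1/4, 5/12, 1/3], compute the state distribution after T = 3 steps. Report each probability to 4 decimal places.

t=0: π = [0.2500, 0.4167, 0.3333]
t=1: π = [0.3833, 0.2167, 0.4000]
t=2: π = [0.2900, 0.3100, 0.4000]
t=3: π = [0.3460, 0.2540, 0.4000]

π = [0.3460, 0.2540, 0.4000]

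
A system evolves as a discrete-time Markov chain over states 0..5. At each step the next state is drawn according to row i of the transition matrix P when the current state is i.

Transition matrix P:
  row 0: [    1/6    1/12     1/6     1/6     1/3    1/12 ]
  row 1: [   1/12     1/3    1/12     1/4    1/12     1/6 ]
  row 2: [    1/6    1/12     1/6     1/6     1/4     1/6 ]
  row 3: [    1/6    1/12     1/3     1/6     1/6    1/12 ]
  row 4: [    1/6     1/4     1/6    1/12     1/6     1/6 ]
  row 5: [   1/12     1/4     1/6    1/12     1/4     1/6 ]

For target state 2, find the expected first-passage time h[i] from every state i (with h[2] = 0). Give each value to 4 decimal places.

First-step conditioning: h[2] = 0; for i ≠ 2, h[i] = 1 + Σ_k P[i][k]·h[k].
  h[0] = 1 + 1/6·h[0] + 1/12·h[1] + 1/6·h[3] + 1/3·h[4] + 1/12·h[5]
  h[1] = 1 + 1/12·h[0] + 1/3·h[1] + 1/4·h[3] + 1/12·h[4] + 1/6·h[5]
  h[3] = 1 + 1/6·h[0] + 1/12·h[1] + 1/6·h[3] + 1/6·h[4] + 1/12·h[5]
  h[4] = 1 + 1/6·h[0] + 1/4·h[1] + 1/12·h[3] + 1/6·h[4] + 1/6·h[5]
  h[5] = 1 + 1/12·h[0] + 1/4·h[1] + 1/12·h[3] + 1/4·h[4] + 1/6·h[5]
Solving the 5×5 linear system over states ≠ 2 gives exactly h = [102744/18155, 111624/18155, 0, 85164/18155, 21096/3631, 105708/18155] (h[2] = 0 is the target).

h = [5.6593, 6.1484, 0.0000, 4.6909, 5.8100, 5.8225]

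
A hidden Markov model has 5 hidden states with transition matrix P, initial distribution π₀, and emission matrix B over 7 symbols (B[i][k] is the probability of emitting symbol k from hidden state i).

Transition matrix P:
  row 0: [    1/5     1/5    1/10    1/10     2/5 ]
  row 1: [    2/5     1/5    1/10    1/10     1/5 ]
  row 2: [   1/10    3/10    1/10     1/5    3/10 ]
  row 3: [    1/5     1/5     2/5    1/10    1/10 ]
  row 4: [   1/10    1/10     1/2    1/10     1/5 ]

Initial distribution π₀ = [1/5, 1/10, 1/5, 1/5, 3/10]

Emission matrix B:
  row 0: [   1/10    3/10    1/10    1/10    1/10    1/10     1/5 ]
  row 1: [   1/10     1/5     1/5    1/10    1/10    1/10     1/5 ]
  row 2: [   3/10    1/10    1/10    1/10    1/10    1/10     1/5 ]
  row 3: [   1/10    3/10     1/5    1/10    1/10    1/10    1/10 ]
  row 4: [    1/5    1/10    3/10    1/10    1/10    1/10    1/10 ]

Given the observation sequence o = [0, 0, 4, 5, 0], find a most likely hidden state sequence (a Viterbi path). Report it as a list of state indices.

path = [4, 2, 1, 0, 4]

t=0: δ = [2.000e-02, 1.000e-02, 6.000e-02, 2.000e-02, 6.000e-02]  (obs o_0=0)
t=1: δ = [6.000e-04, 1.800e-03, 9.000e-03, 1.200e-03, 3.600e-03]  ψ = [2, 2, 4, 2, 2]  (obs o_1=0)
t=2: δ = [9.000e-05, 2.700e-04, 1.800e-04, 1.800e-04, 2.700e-04]  ψ = [2, 2, 4, 2, 2]  (obs o_2=4)
t=3: δ = [1.080e-05, 5.400e-06, 1.350e-05, 3.600e-06, 5.400e-06]  ψ = [1, 1, 4, 2, 1]  (obs o_3=5)
t=4: δ = [2.160e-07, 4.050e-07, 8.100e-07, 2.700e-07, 8.640e-07]  ψ = [0, 2, 4, 2, 0]  (obs o_4=0)
backtrack: best end state = 4; path = [4, 2, 1, 0, 4]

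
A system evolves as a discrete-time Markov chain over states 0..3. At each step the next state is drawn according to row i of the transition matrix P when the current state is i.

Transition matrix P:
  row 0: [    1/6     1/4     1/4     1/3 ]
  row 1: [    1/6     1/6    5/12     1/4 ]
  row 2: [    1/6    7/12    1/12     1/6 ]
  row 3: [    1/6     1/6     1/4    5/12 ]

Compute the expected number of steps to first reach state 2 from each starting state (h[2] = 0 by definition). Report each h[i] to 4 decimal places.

First-step conditioning: h[2] = 0; for i ≠ 2, h[i] = 1 + Σ_k P[i][k]·h[k].
  h[0] = 1 + 1/6·h[0] + 1/4·h[1] + 1/3·h[3]
  h[1] = 1 + 1/6·h[0] + 1/6·h[1] + 1/4·h[3]
  h[3] = 1 + 1/6·h[0] + 1/6·h[1] + 5/12·h[3]
Solving the 3×3 linear system over states ≠ 2 gives exactly h = [426/121, 360/121, 0, 432/121] (h[2] = 0 is the target).

h = [3.5207, 2.9752, 0.0000, 3.5702]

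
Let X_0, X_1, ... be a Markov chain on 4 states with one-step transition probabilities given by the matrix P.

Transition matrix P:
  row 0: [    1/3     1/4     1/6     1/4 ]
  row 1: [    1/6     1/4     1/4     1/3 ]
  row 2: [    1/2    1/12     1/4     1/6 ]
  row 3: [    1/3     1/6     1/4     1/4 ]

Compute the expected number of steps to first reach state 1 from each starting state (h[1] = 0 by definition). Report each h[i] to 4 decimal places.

h = [5.0828, 0.0000, 5.9618, 5.5796]

First-step conditioning: h[1] = 0; for i ≠ 1, h[i] = 1 + Σ_k P[i][k]·h[k].
  h[0] = 1 + 1/3·h[0] + 1/6·h[2] + 1/4·h[3]
  h[2] = 1 + 1/2·h[0] + 1/4·h[2] + 1/6·h[3]
  h[3] = 1 + 1/3·h[0] + 1/4·h[2] + 1/4·h[3]
Solving the 3×3 linear system over states ≠ 1 gives exactly h = [798/157, 0, 936/157, 876/157] (h[1] = 0 is the target).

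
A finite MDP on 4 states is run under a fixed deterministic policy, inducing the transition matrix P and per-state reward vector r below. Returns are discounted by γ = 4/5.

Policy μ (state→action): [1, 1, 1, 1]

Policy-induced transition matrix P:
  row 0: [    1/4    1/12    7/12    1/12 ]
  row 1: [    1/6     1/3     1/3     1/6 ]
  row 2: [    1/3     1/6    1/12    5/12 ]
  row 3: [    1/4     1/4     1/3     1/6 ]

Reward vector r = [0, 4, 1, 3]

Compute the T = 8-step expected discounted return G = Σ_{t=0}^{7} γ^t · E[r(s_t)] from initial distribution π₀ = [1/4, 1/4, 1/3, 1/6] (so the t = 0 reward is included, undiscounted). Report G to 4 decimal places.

t=0: π = [0.2500, 0.2500, 0.3333, 0.1667], E[r] = 1.8333, γ^t·E[r] = 1.833333, running G = 1.833333
t=1: π = [0.2569, 0.2014, 0.3125, 0.2292], E[r] = 1.8056, γ^t·E[r] = 1.444444, running G = 3.277778
t=2: π = [0.2593, 0.1979, 0.3194, 0.2234], E[r] = 1.7813, γ^t·E[r] = 1.140000, running G = 4.417778
t=3: π = [0.2601, 0.1967, 0.3183, 0.2249], E[r] = 1.7797, γ^t·E[r] = 0.911210, running G = 5.328988
t=4: π = [0.2601, 0.1965, 0.3188, 0.2246], E[r] = 1.7785, γ^t·E[r] = 0.728481, running G = 6.057468
t=5: π = [0.2602, 0.1965, 0.3187, 0.2247], E[r] = 1.7785, γ^t·E[r] = 0.582794, running G = 6.640262
t=6: π = [0.2602, 0.1965, 0.3187, 0.2247], E[r] = 1.7785, γ^t·E[r] = 0.466215, running G = 7.106477
t=7: π = [0.2602, 0.1964, 0.3187, 0.2247], E[r] = 1.7785, γ^t·E[r] = 0.372974, running G = 7.479451

G = 7.4795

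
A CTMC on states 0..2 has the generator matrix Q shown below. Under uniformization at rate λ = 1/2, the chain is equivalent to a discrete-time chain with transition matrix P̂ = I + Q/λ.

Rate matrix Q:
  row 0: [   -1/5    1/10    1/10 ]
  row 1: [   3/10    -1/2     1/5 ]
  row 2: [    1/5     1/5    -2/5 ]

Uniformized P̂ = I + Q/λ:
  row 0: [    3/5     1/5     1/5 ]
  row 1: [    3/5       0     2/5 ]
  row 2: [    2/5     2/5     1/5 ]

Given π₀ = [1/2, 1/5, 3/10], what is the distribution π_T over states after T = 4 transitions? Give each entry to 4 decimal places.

π = [0.5518, 0.2066, 0.2416]

t=0: π = [0.5000, 0.2000, 0.3000]
t=1: π = [0.5400, 0.2200, 0.2400]
t=2: π = [0.5520, 0.2040, 0.2440]
t=3: π = [0.5512, 0.2080, 0.2408]
t=4: π = [0.5518, 0.2066, 0.2416]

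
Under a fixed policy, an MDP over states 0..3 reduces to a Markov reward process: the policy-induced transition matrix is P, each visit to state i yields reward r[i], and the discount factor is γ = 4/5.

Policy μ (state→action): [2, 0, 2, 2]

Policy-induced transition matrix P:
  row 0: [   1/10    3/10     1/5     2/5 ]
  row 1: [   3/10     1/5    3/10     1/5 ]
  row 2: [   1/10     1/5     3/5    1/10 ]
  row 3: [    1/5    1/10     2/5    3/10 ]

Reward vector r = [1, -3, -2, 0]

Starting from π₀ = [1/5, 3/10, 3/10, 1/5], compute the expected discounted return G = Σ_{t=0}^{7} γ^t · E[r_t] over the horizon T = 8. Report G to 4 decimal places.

t=0: π = [0.2000, 0.3000, 0.3000, 0.2000], E[r] = -1.3000, γ^t·E[r] = -1.300000, running G = -1.300000
t=1: π = [0.1800, 0.2000, 0.3900, 0.2300], E[r] = -1.2000, γ^t·E[r] = -0.960000, running G = -2.260000
t=2: π = [0.1630, 0.1950, 0.4220, 0.2200], E[r] = -1.2660, γ^t·E[r] = -0.810240, running G = -3.070240
t=3: π = [0.1610, 0.1943, 0.4323, 0.2124], E[r] = -1.2865, γ^t·E[r] = -0.658688, running G = -3.728928
t=4: π = [0.1601, 0.1949, 0.4348, 0.2102], E[r] = -1.2941, γ^t·E[r] = -0.530080, running G = -4.259008
t=5: π = [0.1600, 0.1950, 0.4355, 0.2096], E[r] = -1.2959, γ^t·E[r] = -0.424639, running G = -4.683646
t=6: π = [0.1600, 0.1950, 0.4356, 0.2094], E[r] = -1.2964, γ^t·E[r] = -0.339835, running G = -5.023481
t=7: π = [0.1599, 0.1951, 0.4356, 0.2094], E[r] = -1.2965, γ^t·E[r] = -0.271888, running G = -5.295369

G = -5.2954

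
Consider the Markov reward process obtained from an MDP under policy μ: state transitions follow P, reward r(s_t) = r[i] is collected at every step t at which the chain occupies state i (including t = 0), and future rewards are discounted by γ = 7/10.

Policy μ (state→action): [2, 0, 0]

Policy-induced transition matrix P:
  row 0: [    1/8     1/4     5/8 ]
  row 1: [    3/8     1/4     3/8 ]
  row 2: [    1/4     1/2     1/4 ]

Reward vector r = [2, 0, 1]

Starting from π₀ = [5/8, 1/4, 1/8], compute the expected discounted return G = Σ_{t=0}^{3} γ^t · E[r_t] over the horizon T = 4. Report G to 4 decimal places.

G = 2.7691

t=0: π = [0.6250, 0.2500, 0.1250], E[r] = 1.3750, γ^t·E[r] = 1.375000, running G = 1.375000
t=1: π = [0.2031, 0.2813, 0.5156], E[r] = 0.9219, γ^t·E[r] = 0.645313, running G = 2.020313
t=2: π = [0.2598, 0.3789, 0.3613], E[r] = 0.8809, γ^t·E[r] = 0.431621, running G = 2.451934
t=3: π = [0.2649, 0.3403, 0.3948], E[r] = 0.9246, γ^t·E[r] = 0.317124, running G = 2.769058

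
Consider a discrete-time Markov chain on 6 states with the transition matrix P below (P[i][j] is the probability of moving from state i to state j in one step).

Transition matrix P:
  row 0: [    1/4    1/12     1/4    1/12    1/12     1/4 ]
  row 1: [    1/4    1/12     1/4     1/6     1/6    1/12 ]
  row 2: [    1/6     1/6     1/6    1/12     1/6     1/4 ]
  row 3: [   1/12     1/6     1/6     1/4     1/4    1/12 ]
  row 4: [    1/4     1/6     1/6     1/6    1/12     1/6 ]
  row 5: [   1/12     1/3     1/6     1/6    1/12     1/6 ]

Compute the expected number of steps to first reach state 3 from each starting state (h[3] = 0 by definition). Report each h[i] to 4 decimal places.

h = [8.1590, 7.5509, 8.0615, 0.0000, 7.4999, 7.3986]

First-step conditioning: h[3] = 0; for i ≠ 3, h[i] = 1 + Σ_k P[i][k]·h[k].
  h[0] = 1 + 1/4·h[0] + 1/12·h[1] + 1/4·h[2] + 1/12·h[4] + 1/4·h[5]
  h[1] = 1 + 1/4·h[0] + 1/12·h[1] + 1/4·h[2] + 1/6·h[4] + 1/12·h[5]
  h[2] = 1 + 1/6·h[0] + 1/6·h[1] + 1/6·h[2] + 1/6·h[4] + 1/4·h[5]
  h[4] = 1 + 1/4·h[0] + 1/6·h[1] + 1/6·h[2] + 1/12·h[4] + 1/6·h[5]
  h[5] = 1 + 1/12·h[0] + 1/3·h[1] + 1/6·h[2] + 1/12·h[4] + 1/6·h[5]
Solving the 5×5 linear system over states ≠ 3 gives exactly h = [151668/18589, 140364/18589, 149856/18589, 0, 139416/18589, 137532/18589] (h[3] = 0 is the target).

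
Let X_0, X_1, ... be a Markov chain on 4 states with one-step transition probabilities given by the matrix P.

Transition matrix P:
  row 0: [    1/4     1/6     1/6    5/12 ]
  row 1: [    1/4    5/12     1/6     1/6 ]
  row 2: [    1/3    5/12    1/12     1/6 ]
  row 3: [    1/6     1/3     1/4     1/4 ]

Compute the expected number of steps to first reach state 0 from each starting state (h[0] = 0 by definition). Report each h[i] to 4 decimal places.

First-step conditioning: h[0] = 0; for i ≠ 0, h[i] = 1 + Σ_k P[i][k]·h[k].
  h[1] = 1 + 5/12·h[1] + 1/6·h[2] + 1/6·h[3]
  h[2] = 1 + 5/12·h[1] + 1/12·h[2] + 1/6·h[3]
  h[3] = 1 + 1/3·h[1] + 1/4·h[2] + 1/4·h[3]
Solving the 3×3 linear system over states ≠ 0 gives exactly h = [0, 1716/427, 1584/427, 1860/427] (h[0] = 0 is the target).

h = [0.0000, 4.0187, 3.7096, 4.3560]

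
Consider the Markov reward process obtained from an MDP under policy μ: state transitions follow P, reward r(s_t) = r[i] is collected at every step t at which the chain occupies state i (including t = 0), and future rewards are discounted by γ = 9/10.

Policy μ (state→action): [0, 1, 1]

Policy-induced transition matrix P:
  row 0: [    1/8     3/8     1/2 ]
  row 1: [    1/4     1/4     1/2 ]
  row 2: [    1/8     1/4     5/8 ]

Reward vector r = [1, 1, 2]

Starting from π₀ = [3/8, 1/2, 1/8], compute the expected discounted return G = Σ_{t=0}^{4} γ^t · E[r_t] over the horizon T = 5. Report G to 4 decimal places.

G = 5.9321

t=0: π = [0.3750, 0.5000, 0.1250], E[r] = 1.1250, γ^t·E[r] = 1.125000, running G = 1.125000
t=1: π = [0.1875, 0.2969, 0.5156], E[r] = 1.5156, γ^t·E[r] = 1.364063, running G = 2.489063
t=2: π = [0.1621, 0.2734, 0.5645], E[r] = 1.5645, γ^t·E[r] = 1.267207, running G = 3.756270
t=3: π = [0.1592, 0.2703, 0.5706], E[r] = 1.5706, γ^t·E[r] = 1.144936, running G = 4.901205
t=4: π = [0.1588, 0.2699, 0.5713], E[r] = 1.5713, γ^t·E[r] = 1.030943, running G = 5.932148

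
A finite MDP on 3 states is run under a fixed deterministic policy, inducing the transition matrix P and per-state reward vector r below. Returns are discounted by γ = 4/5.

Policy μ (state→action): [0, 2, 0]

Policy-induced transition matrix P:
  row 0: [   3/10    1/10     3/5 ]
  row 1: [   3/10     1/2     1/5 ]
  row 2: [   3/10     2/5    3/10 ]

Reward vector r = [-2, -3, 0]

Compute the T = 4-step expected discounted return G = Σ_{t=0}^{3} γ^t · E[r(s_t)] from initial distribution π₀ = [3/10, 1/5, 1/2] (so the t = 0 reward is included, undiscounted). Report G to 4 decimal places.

G = -4.3506

t=0: π = [0.3000, 0.2000, 0.5000], E[r] = -1.2000, γ^t·E[r] = -1.200000, running G = -1.200000
t=1: π = [0.3000, 0.3300, 0.3700], E[r] = -1.5900, γ^t·E[r] = -1.272000, running G = -2.472000
t=2: π = [0.3000, 0.3430, 0.3570], E[r] = -1.6290, γ^t·E[r] = -1.042560, running G = -3.514560
t=3: π = [0.3000, 0.3443, 0.3557], E[r] = -1.6329, γ^t·E[r] = -0.836045, running G = -4.350605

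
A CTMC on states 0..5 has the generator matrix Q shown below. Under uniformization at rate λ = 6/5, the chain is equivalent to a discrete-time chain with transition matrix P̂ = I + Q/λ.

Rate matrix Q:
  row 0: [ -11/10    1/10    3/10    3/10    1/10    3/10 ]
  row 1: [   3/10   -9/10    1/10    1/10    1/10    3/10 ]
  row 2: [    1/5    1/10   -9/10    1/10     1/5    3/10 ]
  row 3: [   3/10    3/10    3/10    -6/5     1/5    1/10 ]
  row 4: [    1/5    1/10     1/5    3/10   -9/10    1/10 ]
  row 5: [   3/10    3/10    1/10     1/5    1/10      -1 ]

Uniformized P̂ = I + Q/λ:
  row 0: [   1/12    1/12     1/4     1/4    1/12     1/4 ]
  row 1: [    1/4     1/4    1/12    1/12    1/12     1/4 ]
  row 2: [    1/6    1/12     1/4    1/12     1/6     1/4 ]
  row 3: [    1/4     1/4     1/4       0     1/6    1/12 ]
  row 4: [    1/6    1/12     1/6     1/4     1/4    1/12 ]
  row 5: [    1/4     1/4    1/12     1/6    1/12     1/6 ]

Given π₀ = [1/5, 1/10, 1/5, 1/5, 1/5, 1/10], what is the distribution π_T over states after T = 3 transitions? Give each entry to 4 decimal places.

t=0: π = [0.2000, 0.1000, 0.2000, 0.2000, 0.2000, 0.1000]
t=1: π = [0.1833, 0.1500, 0.2000, 0.1417, 0.1500, 0.1750]
t=2: π = [0.1903, 0.1611, 0.1833, 0.1417, 0.1368, 0.1868]
t=3: π = [0.1916, 0.1649, 0.1806, 0.1416, 0.1332, 0.1880]

π = [0.1916, 0.1649, 0.1806, 0.1416, 0.1332, 0.1880]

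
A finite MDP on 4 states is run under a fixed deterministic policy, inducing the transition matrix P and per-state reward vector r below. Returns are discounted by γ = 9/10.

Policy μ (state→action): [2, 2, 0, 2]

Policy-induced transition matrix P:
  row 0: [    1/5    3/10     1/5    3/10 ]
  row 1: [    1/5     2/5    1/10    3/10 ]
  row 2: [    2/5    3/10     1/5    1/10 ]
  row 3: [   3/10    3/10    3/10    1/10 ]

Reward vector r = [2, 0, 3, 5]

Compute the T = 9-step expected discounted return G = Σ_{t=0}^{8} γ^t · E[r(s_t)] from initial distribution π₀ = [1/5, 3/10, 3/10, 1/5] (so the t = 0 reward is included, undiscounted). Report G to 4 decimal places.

t=0: π = [0.2000, 0.3000, 0.3000, 0.2000], E[r] = 2.3000, γ^t·E[r] = 2.300000, running G = 2.300000
t=1: π = [0.2800, 0.3300, 0.1900, 0.2000], E[r] = 2.1300, γ^t·E[r] = 1.917000, running G = 4.217000
t=2: π = [0.2580, 0.3330, 0.1870, 0.2220], E[r] = 2.1870, γ^t·E[r] = 1.771470, running G = 5.988470
t=3: π = [0.2596, 0.3333, 0.1889, 0.2182], E[r] = 2.1769, γ^t·E[r] = 1.586960, running G = 7.575430
t=4: π = [0.2596, 0.3333, 0.1885, 0.2186], E[r] = 2.1776, γ^t·E[r] = 1.428704, running G = 9.004134
t=5: π = [0.2596, 0.3333, 0.1885, 0.2186], E[r] = 2.1776, γ^t·E[r] = 1.285861, running G = 10.289995
t=6: π = [0.2596, 0.3333, 0.1885, 0.2186], E[r] = 2.1776, γ^t·E[r] = 1.157262, running G = 11.447257
t=7: π = [0.2596, 0.3333, 0.1885, 0.2186], E[r] = 2.1776, γ^t·E[r] = 1.041537, running G = 12.488794
t=8: π = [0.2596, 0.3333, 0.1885, 0.2186], E[r] = 2.1776, γ^t·E[r] = 0.937384, running G = 13.426177

G = 13.4262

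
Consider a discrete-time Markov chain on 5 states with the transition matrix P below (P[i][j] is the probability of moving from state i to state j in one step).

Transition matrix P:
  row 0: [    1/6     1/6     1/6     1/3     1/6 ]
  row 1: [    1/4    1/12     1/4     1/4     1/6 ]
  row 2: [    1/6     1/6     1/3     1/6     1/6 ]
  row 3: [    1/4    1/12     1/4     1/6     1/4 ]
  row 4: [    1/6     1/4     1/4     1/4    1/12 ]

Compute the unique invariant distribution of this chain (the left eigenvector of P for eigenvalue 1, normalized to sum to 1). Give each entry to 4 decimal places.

Balance equations π_j = Σ_i π_i·P[i][j]:
  π_0 = 1/6·π_0 + 1/4·π_1 + 1/6·π_2 + 1/4·π_3 + 1/6·π_4
  π_1 = 1/6·π_0 + 1/12·π_1 + 1/6·π_2 + 1/12·π_3 + 1/4·π_4
  π_2 = 1/6·π_0 + 1/4·π_1 + 1/3·π_2 + 1/4·π_3 + 1/4·π_4
  π_3 = 1/3·π_0 + 1/4·π_1 + 1/6·π_2 + 1/6·π_3 + 1/4·π_4
  normalize: π_0 + π_1 + π_2 + π_3 + π_4 = 1
Solving the linear system gives exactly π = [2377/12005, 1796/12005, 3058/12005, 2718/12005, 2056/12005].

π = [0.1980, 0.1496, 0.2547, 0.2264, 0.1713]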